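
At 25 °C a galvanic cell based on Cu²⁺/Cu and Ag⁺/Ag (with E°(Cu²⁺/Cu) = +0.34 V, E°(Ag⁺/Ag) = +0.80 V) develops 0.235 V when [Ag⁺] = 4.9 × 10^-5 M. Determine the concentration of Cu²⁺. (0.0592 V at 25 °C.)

0.096 M

From the Nernst equation, log Q = n(E° − E)/0.0592 = 2(0.46 − 0.235)/0.0592 = 7.601, so Q = 3.99 × 10^7.
With Q = [Cu²⁺]/[Ag⁺]^2 and the known concentrations, [Cu²⁺] in the numerator gives [Cu²⁺] = 0.096 M.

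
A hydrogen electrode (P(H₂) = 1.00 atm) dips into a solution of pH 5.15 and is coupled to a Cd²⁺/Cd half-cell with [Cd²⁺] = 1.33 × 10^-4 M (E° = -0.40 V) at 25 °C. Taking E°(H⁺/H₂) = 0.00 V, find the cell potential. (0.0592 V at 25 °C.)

0.21 V

The hydrogen couple is the cathode, so E°_cell = 0.40 V; n = 2.
[H⁺] = 10^(−5.15) = 7.1 × 10^-6 M, and Q = [Cd²⁺]·P(H₂) / [H⁺]^2 = 2.65 × 10^6.
E = E° − (0.0592/2) log Q = 0.40 − (0.0592/2)(6.424) = 0.210 V.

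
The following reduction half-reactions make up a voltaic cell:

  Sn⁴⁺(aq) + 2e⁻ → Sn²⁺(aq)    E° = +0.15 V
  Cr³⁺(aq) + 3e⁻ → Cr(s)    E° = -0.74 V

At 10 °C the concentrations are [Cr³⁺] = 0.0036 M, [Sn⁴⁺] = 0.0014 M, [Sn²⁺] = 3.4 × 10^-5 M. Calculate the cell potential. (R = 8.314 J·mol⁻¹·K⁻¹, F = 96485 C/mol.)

0.981 V

The Sn⁴⁺/Sn²⁺ couple has the higher reduction potential and acts as the cathode, so E°_cell = +0.15 − (-0.74) = 0.89 V.
Balancing electrons gives n = 6; the reaction quotient is Q = [Cr³⁺]^2·[Sn²⁺]^3/[Sn⁴⁺]^3 = 1.86 × 10^-10.
E = E° − (RT/nF) ln Q = 0.89 − (8.314×283)/(6×96485) × (-22.407) = 0.890 + 0.091 = 0.981 V.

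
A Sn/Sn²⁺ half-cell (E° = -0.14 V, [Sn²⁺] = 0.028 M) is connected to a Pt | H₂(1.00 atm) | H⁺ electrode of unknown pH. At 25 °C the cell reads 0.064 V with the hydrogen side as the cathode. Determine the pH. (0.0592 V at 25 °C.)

pH = 2.06

E°_cell = 0.14 V and n = 2.
log Q = n(E° − E)/0.0592 = 2×(0.14 − 0.064)/0.0592 = 2.568.
With Q = [Sn²⁺]·P(H₂) / [H⁺]^2, solving for [H⁺] gives log[H⁺] = -2.060, so pH = 2.06.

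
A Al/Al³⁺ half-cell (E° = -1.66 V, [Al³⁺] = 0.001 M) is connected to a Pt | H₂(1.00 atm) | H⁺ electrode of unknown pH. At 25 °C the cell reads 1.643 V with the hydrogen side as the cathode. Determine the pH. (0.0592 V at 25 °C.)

pH = 1.29

E°_cell = 1.66 V and n = 6.
log Q = n(E° − E)/0.0592 = 6×(1.66 − 1.643)/0.0592 = 1.723.
With Q = [Al³⁺]^2·P(H₂)^3 / [H⁺]^6, solving for [H⁺] gives log[H⁺] = -1.287, so pH = 1.29.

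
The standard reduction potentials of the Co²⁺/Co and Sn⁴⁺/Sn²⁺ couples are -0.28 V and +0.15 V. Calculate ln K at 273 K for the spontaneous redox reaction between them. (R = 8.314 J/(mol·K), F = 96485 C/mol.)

E°_cell = +0.15 − (-0.28) = 0.43 V, with n = 2 electrons transferred.
At equilibrium E = 0, so the Nernst equation gives ln K = nFE°/RT = (2)(96485)(0.43)/((8.314)(273)) = 36.56.

ln K = 36.6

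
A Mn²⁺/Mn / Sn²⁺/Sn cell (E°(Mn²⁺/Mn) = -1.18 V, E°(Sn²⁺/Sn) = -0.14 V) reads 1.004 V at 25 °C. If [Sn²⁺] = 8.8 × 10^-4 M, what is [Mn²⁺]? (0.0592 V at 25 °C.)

From the Nernst equation, log Q = n(E° − E)/0.0592 = 2(1.04 − 1.004)/0.0592 = 1.216, so Q = 16.5.
With Q = [Mn²⁺]/[Sn²⁺] and the known concentrations, [Mn²⁺] in the numerator gives [Mn²⁺] = 0.014 M.

0.014 M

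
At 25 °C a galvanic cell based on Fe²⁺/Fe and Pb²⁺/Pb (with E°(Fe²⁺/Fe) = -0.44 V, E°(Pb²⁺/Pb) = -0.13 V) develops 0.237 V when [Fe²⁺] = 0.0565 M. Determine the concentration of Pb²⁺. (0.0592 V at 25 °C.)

From the Nernst equation, log Q = n(E° − E)/0.0592 = 2(0.31 − 0.237)/0.0592 = 2.466, so Q = 293.
With Q = [Fe²⁺]/[Pb²⁺] and the known concentrations, [Pb²⁺] in the denominator gives [Pb²⁺] = 1.9 × 10^-4 M.

1.9 × 10^-4 M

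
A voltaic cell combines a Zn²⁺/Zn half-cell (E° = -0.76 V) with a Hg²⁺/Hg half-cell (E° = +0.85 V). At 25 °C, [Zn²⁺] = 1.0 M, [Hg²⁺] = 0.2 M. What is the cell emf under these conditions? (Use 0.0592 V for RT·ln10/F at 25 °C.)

The Hg²⁺/Hg couple has the higher reduction potential and acts as the cathode, so E°_cell = +0.85 − (-0.76) = 1.61 V.
Balancing electrons gives n = 2; the reaction quotient is Q = [Zn²⁺]/[Hg²⁺] = 5.00.
At 25 °C, E = E° − (0.0592/n) log Q = 1.61 − (0.0592/2)(0.699) = 1.610 − 0.021 = 1.589 V.

1.59 V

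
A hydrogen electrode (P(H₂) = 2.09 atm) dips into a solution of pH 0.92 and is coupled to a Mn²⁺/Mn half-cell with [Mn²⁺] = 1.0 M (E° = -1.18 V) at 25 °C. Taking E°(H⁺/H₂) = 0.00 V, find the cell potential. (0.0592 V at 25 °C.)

The hydrogen couple is the cathode, so E°_cell = 1.18 V; n = 2.
[H⁺] = 10^(−0.92) = 0.12 M, and Q = [Mn²⁺]·P(H₂) / [H⁺]^2 = 145.
E = E° − (0.0592/2) log Q = 1.18 − (0.0592/2)(2.160) = 1.116 V.

1.12 V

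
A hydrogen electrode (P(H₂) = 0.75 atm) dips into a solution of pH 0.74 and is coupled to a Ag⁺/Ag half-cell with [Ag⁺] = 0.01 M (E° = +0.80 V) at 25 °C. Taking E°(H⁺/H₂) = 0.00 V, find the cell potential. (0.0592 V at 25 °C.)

0.72 V

The Ag⁺/Ag couple is the cathode, so E°_cell = 0.80 V; n = 2.
[H⁺] = 10^(−0.74) = 0.18 M, and Q = [H⁺]^2 / ([Ag⁺]^2·P(H₂)) = 442.
E = E° − (0.0592/2) log Q = 0.80 − (0.0592/2)(2.645) = 0.722 V.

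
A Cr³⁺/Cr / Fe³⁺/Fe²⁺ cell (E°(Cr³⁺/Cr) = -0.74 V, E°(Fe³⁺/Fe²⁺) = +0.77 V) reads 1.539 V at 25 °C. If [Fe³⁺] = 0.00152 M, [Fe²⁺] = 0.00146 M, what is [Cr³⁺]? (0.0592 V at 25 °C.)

From the Nernst equation, log Q = n(E° − E)/0.0592 = 3(1.51 − 1.539)/0.0592 = -1.470, so Q = 0.0339.
With Q = [Cr³⁺]·[Fe²⁺]^3/[Fe³⁺]^3 and the known concentrations, [Cr³⁺] in the numerator gives [Cr³⁺] = 0.038 M.

0.038 M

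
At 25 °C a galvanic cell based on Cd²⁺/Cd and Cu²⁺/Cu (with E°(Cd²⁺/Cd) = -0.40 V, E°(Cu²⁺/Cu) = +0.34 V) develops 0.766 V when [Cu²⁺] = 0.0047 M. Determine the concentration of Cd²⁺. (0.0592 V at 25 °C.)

From the Nernst equation, log Q = n(E° − E)/0.0592 = 2(0.74 − 0.766)/0.0592 = -0.878, so Q = 0.132.
With Q = [Cd²⁺]/[Cu²⁺] and the known concentrations, [Cd²⁺] in the numerator gives [Cd²⁺] = 6.2 × 10^-4 M.

6.2 × 10^-4 M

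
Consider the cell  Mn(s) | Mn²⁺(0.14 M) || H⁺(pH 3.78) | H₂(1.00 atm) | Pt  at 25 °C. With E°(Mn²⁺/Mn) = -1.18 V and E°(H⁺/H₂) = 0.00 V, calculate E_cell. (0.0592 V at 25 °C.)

0.98 V

The hydrogen couple is the cathode, so E°_cell = 1.18 V; n = 2.
[H⁺] = 10^(−3.78) = 1.7 × 10^-4 M, and Q = [Mn²⁺]·P(H₂) / [H⁺]^2 = 5.08 × 10^6.
E = E° − (0.0592/2) log Q = 1.18 − (0.0592/2)(6.706) = 0.982 V.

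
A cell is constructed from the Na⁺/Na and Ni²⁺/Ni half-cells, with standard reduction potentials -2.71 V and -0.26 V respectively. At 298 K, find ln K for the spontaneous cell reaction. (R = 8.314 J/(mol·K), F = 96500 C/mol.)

ln K = 190.9

E°_cell = -0.26 − (-2.71) = 2.45 V, with n = 2 electrons transferred.
At equilibrium E = 0, so the Nernst equation gives ln K = nFE°/RT = (2)(96500)(2.45)/((8.314)(298)) = 190.85.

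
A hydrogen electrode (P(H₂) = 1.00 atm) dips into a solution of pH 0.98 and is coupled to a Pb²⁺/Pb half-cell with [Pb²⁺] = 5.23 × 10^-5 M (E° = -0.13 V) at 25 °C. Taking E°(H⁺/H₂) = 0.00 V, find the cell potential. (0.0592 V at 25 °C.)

The hydrogen couple is the cathode, so E°_cell = 0.13 V; n = 2.
[H⁺] = 10^(−0.98) = 0.10 M, and Q = [Pb²⁺]·P(H₂) / [H⁺]^2 = 0.00477.
E = E° − (0.0592/2) log Q = 0.13 − (0.0592/2)(-2.321) = 0.199 V.

0.20 V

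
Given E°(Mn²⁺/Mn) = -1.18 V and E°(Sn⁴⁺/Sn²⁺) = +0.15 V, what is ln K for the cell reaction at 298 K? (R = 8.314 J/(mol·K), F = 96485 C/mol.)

E°_cell = +0.15 − (-1.18) = 1.33 V, with n = 2 electrons transferred.
At equilibrium E = 0, so the Nernst equation gives ln K = nFE°/RT = (2)(96485)(1.33)/((8.314)(298)) = 103.59.

ln K = 103.6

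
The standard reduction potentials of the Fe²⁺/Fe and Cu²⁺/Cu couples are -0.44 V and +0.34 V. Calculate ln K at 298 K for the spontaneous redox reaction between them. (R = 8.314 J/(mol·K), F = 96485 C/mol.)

E°_cell = +0.34 − (-0.44) = 0.78 V, with n = 2 electrons transferred.
At equilibrium E = 0, so the Nernst equation gives ln K = nFE°/RT = (2)(96485)(0.78)/((8.314)(298)) = 60.75.

ln K = 60.8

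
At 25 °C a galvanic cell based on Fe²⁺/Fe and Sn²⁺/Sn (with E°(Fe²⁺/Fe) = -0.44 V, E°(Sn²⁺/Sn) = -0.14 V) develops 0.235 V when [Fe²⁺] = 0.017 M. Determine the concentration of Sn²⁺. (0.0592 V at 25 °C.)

From the Nernst equation, log Q = n(E° − E)/0.0592 = 2(0.30 − 0.235)/0.0592 = 2.196, so Q = 157.
With Q = [Fe²⁺]/[Sn²⁺] and the known concentrations, [Sn²⁺] in the denominator gives [Sn²⁺] = 1.1 × 10^-4 M.

1.1 × 10^-4 M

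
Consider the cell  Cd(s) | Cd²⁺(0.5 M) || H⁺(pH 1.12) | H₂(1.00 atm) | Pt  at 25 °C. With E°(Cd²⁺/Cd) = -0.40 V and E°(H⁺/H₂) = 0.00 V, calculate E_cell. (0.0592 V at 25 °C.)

0.34 V

The hydrogen couple is the cathode, so E°_cell = 0.40 V; n = 2.
[H⁺] = 10^(−1.12) = 0.076 M, and Q = [Cd²⁺]·P(H₂) / [H⁺]^2 = 86.9.
E = E° − (0.0592/2) log Q = 0.40 − (0.0592/2)(1.939) = 0.343 V.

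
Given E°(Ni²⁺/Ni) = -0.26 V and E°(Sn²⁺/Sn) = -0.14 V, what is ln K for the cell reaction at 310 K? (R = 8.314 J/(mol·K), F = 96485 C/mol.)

ln K = 9.0

E°_cell = -0.14 − (-0.26) = 0.12 V, with n = 2 electrons transferred.
At equilibrium E = 0, so the Nernst equation gives ln K = nFE°/RT = (2)(96485)(0.12)/((8.314)(310)) = 8.98.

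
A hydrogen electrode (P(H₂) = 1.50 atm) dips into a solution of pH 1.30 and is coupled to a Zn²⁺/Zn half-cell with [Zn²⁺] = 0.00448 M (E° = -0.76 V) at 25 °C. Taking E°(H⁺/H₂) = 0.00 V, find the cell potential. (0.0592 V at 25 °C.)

0.75 V

The hydrogen couple is the cathode, so E°_cell = 0.76 V; n = 2.
[H⁺] = 10^(−1.30) = 0.050 M, and Q = [Zn²⁺]·P(H₂) / [H⁺]^2 = 2.68.
E = E° − (0.0592/2) log Q = 0.76 − (0.0592/2)(0.427) = 0.747 V.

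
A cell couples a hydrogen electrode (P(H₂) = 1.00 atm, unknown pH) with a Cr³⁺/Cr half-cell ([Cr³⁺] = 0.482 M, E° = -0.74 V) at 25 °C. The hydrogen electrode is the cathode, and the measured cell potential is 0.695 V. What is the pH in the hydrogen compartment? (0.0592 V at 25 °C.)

E°_cell = 0.74 V and n = 6.
log Q = n(E° − E)/0.0592 = 6×(0.74 − 0.695)/0.0592 = 4.561.
With Q = [Cr³⁺]^2·P(H₂)^3 / [H⁺]^6, solving for [H⁺] gives log[H⁺] = -0.866, so pH = 0.87.

pH = 0.87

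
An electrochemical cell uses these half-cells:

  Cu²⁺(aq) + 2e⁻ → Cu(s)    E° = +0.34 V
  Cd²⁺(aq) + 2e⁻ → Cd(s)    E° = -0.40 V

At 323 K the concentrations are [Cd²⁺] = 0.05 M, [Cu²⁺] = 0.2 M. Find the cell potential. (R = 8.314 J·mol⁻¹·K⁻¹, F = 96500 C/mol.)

0.759 V

The Cu²⁺/Cu couple has the higher reduction potential and acts as the cathode, so E°_cell = +0.34 − (-0.40) = 0.74 V.
Balancing electrons gives n = 2; the reaction quotient is Q = [Cd²⁺]/[Cu²⁺] = 0.250.
E = E° − (RT/nF) ln Q = 0.74 − (8.314×323)/(2×96500) × (-1.386) = 0.740 + 0.019 = 0.759 V.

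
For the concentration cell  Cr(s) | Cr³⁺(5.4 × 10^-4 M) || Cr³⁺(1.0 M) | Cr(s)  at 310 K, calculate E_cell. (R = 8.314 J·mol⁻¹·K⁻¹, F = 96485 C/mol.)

Both half-cells are Cr³⁺/Cr, so E°_cell = 0. The concentrated side is the cathode; the cell reaction moves Cr³⁺ from high to low concentration with n = 3.
Q = [Cr³⁺]_dilute/[Cr³⁺]_conc = 5.4 × 10^-4/1.0 = 5.4 × 10^-4.
E = 0 − (RT/nF) ln Q = −((8.314×310)/(3×96485))(-7.524) = 0.0670 V.

0.067 V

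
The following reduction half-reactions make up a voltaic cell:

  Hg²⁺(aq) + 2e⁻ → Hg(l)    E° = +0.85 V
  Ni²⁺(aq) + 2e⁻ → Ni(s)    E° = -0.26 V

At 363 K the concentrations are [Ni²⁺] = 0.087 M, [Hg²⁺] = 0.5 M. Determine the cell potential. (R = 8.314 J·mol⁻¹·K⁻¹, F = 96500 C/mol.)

1.14 V

The Hg²⁺/Hg couple has the higher reduction potential and acts as the cathode, so E°_cell = +0.85 − (-0.26) = 1.11 V.
Balancing electrons gives n = 2; the reaction quotient is Q = [Ni²⁺]/[Hg²⁺] = 0.174.
E = E° − (RT/nF) ln Q = 1.11 − (8.314×363)/(2×96500) × (-1.749) = 1.110 + 0.027 = 1.137 V.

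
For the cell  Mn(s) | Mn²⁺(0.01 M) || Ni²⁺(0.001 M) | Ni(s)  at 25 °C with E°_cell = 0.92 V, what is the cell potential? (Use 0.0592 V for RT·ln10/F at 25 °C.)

0.890 V

Balancing electrons gives n = 2; the reaction quotient is Q = [Mn²⁺]/[Ni²⁺] = 10.0.
At 25 °C, E = E° − (0.0592/n) log Q = 0.92 − (0.0592/2)(1.000) = 0.920 − 0.030 = 0.890 V.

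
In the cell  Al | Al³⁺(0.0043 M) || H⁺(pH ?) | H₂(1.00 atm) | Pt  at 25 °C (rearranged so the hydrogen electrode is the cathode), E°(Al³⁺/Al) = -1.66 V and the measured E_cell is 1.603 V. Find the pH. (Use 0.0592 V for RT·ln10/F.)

E°_cell = 1.66 V and n = 6.
log Q = n(E° − E)/0.0592 = 6×(1.66 − 1.603)/0.0592 = 5.777.
With Q = [Al³⁺]^2·P(H₂)^3 / [H⁺]^6, solving for [H⁺] gives log[H⁺] = -1.752, so pH = 1.75.

pH = 1.75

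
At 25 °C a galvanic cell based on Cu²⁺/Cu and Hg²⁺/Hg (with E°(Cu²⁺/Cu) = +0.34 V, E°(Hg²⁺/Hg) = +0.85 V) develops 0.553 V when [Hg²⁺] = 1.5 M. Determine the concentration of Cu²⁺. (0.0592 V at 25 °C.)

0.053 M

From the Nernst equation, log Q = n(E° − E)/0.0592 = 2(0.51 − 0.553)/0.0592 = -1.453, so Q = 0.0353.
With Q = [Cu²⁺]/[Hg²⁺] and the known concentrations, [Cu²⁺] in the numerator gives [Cu²⁺] = 0.053 M.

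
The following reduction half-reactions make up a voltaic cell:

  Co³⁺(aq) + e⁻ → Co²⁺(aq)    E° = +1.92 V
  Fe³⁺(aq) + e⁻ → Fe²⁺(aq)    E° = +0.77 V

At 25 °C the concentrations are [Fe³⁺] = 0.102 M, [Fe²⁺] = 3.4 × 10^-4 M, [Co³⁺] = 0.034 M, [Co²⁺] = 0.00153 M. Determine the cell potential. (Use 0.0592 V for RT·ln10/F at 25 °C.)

The Co³⁺/Co²⁺ couple has the higher reduction potential and acts as the cathode, so E°_cell = +1.92 − (+0.77) = 1.15 V.
Balancing electrons gives n = 1; the reaction quotient is Q = [Fe³⁺]·[Co²⁺]/([Fe²⁺]·[Co³⁺]) = 13.5.
At 25 °C, E = E° − (0.0592/n) log Q = 1.15 − (0.0592/1)(1.130) = 1.150 − 0.067 = 1.083 V.

1.08 V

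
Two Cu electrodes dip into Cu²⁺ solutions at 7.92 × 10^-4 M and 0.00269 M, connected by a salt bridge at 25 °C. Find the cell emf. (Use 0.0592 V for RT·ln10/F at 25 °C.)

Both half-cells are Cu²⁺/Cu, so E°_cell = 0. The concentrated side is the cathode; the cell reaction moves Cu²⁺ from high to low concentration with n = 2.
Q = [Cu²⁺]_dilute/[Cu²⁺]_conc = 7.92 × 10^-4/0.00269 = 0.294.
E = 0 − (0.0592/2) log Q = −(0.0592/2)(-0.531) = 0.0157 V.

0.016 V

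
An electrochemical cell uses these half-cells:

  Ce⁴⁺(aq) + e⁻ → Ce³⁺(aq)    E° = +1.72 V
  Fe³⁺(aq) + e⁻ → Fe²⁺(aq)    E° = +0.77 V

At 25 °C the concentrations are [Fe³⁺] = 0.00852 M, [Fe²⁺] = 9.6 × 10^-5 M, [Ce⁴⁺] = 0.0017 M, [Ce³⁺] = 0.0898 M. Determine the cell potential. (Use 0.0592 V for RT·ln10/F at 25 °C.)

0.733 V

The Ce⁴⁺/Ce³⁺ couple has the higher reduction potential and acts as the cathode, so E°_cell = +1.72 − (+0.77) = 0.95 V.
Balancing electrons gives n = 1; the reaction quotient is Q = [Fe³⁺]·[Ce³⁺]/([Fe²⁺]·[Ce⁴⁺]) = 4690.
At 25 °C, E = E° − (0.0592/n) log Q = 0.95 − (0.0592/1)(3.671) = 0.950 − 0.217 = 0.733 V.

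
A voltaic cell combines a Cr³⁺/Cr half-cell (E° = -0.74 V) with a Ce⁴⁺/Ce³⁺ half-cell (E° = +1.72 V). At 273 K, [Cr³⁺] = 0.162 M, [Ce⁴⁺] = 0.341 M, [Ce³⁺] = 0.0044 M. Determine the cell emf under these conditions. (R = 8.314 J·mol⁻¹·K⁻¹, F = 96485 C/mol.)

The Ce⁴⁺/Ce³⁺ couple has the higher reduction potential and acts as the cathode, so E°_cell = +1.72 − (-0.74) = 2.46 V.
Balancing electrons gives n = 3; the reaction quotient is Q = [Cr³⁺]·[Ce³⁺]^3/[Ce⁴⁺]^3 = 3.48 × 10^-7.
E = E° − (RT/nF) ln Q = 2.46 − (8.314×273)/(3×96485) × (-14.871) = 2.460 + 0.117 = 2.577 V.

2.58 V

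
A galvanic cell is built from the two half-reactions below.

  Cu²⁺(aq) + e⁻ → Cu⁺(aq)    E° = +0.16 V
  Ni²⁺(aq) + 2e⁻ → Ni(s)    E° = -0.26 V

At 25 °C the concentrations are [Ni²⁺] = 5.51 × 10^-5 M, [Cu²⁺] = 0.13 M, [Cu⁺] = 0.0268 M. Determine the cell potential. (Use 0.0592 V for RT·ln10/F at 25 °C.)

0.587 V

The Cu²⁺/Cu⁺ couple has the higher reduction potential and acts as the cathode, so E°_cell = +0.16 − (-0.26) = 0.42 V.
Balancing electrons gives n = 2; the reaction quotient is Q = [Ni²⁺]·[Cu⁺]^2/[Cu²⁺]^2 = 2.34 × 10^-6.
At 25 °C, E = E° − (0.0592/n) log Q = 0.42 − (0.0592/2)(-5.630) = 0.420 + 0.167 = 0.587 V.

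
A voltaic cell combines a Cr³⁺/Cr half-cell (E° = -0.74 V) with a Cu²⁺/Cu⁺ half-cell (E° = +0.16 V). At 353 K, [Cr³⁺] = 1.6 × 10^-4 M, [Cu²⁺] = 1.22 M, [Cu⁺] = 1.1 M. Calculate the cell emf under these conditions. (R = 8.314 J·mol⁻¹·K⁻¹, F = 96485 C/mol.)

0.992 V

The Cu²⁺/Cu⁺ couple has the higher reduction potential and acts as the cathode, so E°_cell = +0.16 − (-0.74) = 0.90 V.
Balancing electrons gives n = 3; the reaction quotient is Q = [Cr³⁺]·[Cu⁺]^3/[Cu²⁺]^3 = 1.17 × 10^-4.
E = E° − (RT/nF) ln Q = 0.90 − (8.314×353)/(3×96485) × (-9.051) = 0.900 + 0.092 = 0.992 V.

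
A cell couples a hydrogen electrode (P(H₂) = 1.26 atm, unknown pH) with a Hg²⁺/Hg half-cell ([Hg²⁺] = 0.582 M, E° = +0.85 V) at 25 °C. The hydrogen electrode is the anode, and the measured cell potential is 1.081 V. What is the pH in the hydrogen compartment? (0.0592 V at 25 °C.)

pH = 3.97

E°_cell = 0.85 V and n = 2.
log Q = n(E° − E)/0.0592 = 2×(0.85 − 1.081)/0.0592 = -7.804.
With Q = [H⁺]^2 / ([Hg²⁺]·P(H₂)), solving for [H⁺] gives log[H⁺] = -3.969, so pH = 3.97.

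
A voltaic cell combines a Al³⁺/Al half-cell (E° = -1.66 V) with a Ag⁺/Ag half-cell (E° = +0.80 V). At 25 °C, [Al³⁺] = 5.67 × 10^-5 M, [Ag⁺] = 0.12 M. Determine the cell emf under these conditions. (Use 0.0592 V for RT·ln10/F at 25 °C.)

2.49 V

The Ag⁺/Ag couple has the higher reduction potential and acts as the cathode, so E°_cell = +0.80 − (-1.66) = 2.46 V.
Balancing electrons gives n = 3; the reaction quotient is Q = [Al³⁺]/[Ag⁺]^3 = 0.0328.
At 25 °C, E = E° − (0.0592/n) log Q = 2.46 − (0.0592/3)(-1.484) = 2.460 + 0.029 = 2.489 V.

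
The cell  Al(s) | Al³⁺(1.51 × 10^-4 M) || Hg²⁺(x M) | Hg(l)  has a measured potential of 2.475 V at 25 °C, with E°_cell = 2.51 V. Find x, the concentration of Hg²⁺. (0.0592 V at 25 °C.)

1.9 × 10^-4 M

From the Nernst equation, log Q = n(E° − E)/0.0592 = 6(2.51 − 2.475)/0.0592 = 3.547, so Q = 3530.
With Q = [Al³⁺]^2/[Hg²⁺]^3 and the known concentrations, [Hg²⁺]^3 in the denominator gives [Hg²⁺] = 1.9 × 10^-4 M.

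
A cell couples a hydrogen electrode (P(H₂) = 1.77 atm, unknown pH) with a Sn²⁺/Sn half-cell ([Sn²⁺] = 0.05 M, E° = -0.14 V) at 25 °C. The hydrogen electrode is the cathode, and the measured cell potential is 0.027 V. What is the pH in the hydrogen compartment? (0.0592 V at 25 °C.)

E°_cell = 0.14 V and n = 2.
log Q = n(E° − E)/0.0592 = 2×(0.14 − 0.027)/0.0592 = 3.818.
With Q = [Sn²⁺]·P(H₂) / [H⁺]^2, solving for [H⁺] gives log[H⁺] = -2.435, so pH = 2.44.

pH = 2.44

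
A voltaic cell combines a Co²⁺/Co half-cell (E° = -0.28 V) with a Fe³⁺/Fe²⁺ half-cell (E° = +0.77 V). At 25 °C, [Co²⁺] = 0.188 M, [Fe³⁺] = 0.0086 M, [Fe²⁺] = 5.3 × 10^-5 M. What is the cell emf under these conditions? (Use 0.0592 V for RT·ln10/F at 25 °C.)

The Fe³⁺/Fe²⁺ couple has the higher reduction potential and acts as the cathode, so E°_cell = +0.77 − (-0.28) = 1.05 V.
Balancing electrons gives n = 2; the reaction quotient is Q = [Co²⁺]·[Fe²⁺]^2/[Fe³⁺]^2 = 7.14 × 10^-6.
At 25 °C, E = E° − (0.0592/n) log Q = 1.05 − (0.0592/2)(-5.146) = 1.050 + 0.152 = 1.202 V.

1.20 V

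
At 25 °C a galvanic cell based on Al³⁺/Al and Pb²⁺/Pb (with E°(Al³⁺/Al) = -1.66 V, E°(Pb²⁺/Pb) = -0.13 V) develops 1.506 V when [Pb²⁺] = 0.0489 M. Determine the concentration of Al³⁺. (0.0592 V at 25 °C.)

0.18 M

From the Nernst equation, log Q = n(E° − E)/0.0592 = 6(1.53 − 1.506)/0.0592 = 2.432, so Q = 271.
With Q = [Al³⁺]^2/[Pb²⁺]^3 and the known concentrations, [Al³⁺]^2 in the numerator gives [Al³⁺] = 0.18 M.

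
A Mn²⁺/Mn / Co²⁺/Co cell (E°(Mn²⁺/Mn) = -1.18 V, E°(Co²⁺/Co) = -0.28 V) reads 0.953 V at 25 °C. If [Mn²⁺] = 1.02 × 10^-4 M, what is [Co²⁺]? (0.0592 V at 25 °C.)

From the Nernst equation, log Q = n(E° − E)/0.0592 = 2(0.90 − 0.953)/0.0592 = -1.791, so Q = 0.0162.
With Q = [Mn²⁺]/[Co²⁺] and the known concentrations, [Co²⁺] in the denominator gives [Co²⁺] = 0.0063 M.

0.0063 M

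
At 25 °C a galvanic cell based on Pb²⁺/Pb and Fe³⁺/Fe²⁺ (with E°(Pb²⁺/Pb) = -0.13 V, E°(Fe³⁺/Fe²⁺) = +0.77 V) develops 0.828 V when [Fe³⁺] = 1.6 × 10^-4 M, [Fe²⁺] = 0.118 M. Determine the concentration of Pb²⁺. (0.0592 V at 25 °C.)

5 × 10^-4 M

From the Nernst equation, log Q = n(E° − E)/0.0592 = 2(0.90 − 0.828)/0.0592 = 2.432, so Q = 271.
With Q = [Pb²⁺]·[Fe²⁺]^2/[Fe³⁺]^2 and the known concentrations, [Pb²⁺] in the numerator gives [Pb²⁺] = 5 × 10^-4 M.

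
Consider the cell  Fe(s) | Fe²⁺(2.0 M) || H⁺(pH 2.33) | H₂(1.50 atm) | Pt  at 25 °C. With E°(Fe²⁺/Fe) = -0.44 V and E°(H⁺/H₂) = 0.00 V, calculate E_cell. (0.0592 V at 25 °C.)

The hydrogen couple is the cathode, so E°_cell = 0.44 V; n = 2.
[H⁺] = 10^(−2.33) = 0.0047 M, and Q = [Fe²⁺]·P(H₂) / [H⁺]^2 = 1.37 × 10^5.
E = E° − (0.0592/2) log Q = 0.44 − (0.0592/2)(5.137) = 0.288 V.

0.29 V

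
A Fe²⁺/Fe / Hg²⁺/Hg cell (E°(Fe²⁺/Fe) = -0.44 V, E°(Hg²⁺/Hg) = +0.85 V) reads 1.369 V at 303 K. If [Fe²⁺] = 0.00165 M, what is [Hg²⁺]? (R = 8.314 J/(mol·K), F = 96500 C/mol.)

From the Nernst equation, ln Q = nF(E° − E)/RT = 2×96500×(1.29 − 1.369)/(8.314×303) = -6.052, so Q = 0.00235.
With Q = [Fe²⁺]/[Hg²⁺] and the known concentrations, [Hg²⁺] in the denominator gives [Hg²⁺] = 0.7 M.

0.7 M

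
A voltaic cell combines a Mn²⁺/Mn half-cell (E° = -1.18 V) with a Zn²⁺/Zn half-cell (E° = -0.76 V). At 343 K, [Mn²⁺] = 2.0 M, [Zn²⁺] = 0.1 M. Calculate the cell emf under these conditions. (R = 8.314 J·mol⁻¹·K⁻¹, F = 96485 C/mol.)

0.376 V

The Zn²⁺/Zn couple has the higher reduction potential and acts as the cathode, so E°_cell = -0.76 − (-1.18) = 0.42 V.
Balancing electrons gives n = 2; the reaction quotient is Q = [Mn²⁺]/[Zn²⁺] = 20.0.
E = E° − (RT/nF) ln Q = 0.42 − (8.314×343)/(2×96485) × (2.996) = 0.420 − 0.044 = 0.376 V.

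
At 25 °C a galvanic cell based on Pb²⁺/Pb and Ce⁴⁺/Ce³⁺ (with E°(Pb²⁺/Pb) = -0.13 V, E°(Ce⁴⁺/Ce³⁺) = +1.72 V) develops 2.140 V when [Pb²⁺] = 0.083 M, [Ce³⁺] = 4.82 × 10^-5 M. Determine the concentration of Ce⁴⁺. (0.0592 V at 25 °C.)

1.1 M

From the Nernst equation, log Q = n(E° − E)/0.0592 = 2(1.85 − 2.140)/0.0592 = -9.797, so Q = 1.59 × 10^-10.
With Q = [Pb²⁺]·[Ce³⁺]^2/[Ce⁴⁺]^2 and the known concentrations, [Ce⁴⁺]^2 in the denominator gives [Ce⁴⁺] = 1.1 M.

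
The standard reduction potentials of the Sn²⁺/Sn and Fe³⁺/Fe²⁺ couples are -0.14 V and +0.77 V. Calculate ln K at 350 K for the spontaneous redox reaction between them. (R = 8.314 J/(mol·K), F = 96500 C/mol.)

ln K = 60.4

E°_cell = +0.77 − (-0.14) = 0.91 V, with n = 2 electrons transferred.
At equilibrium E = 0, so the Nernst equation gives ln K = nFE°/RT = (2)(96500)(0.91)/((8.314)(350)) = 60.36.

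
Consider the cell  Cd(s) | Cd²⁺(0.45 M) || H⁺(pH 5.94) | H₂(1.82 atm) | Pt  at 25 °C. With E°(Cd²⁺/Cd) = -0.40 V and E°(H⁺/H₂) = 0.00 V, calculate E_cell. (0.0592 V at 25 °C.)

0.051 V

The hydrogen couple is the cathode, so E°_cell = 0.40 V; n = 2.
[H⁺] = 10^(−5.94) = 1.1 × 10^-6 M, and Q = [Cd²⁺]·P(H₂) / [H⁺]^2 = 6.21 × 10^11.
E = E° − (0.0592/2) log Q = 0.40 − (0.0592/2)(11.793) = 0.051 V.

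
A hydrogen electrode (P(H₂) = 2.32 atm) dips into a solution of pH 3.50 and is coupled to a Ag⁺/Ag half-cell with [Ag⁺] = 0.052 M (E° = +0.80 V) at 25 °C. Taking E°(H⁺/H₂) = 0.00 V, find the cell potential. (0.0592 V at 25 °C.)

0.94 V

The Ag⁺/Ag couple is the cathode, so E°_cell = 0.80 V; n = 2.
[H⁺] = 10^(−3.50) = 3.2 × 10^-4 M, and Q = [H⁺]^2 / ([Ag⁺]^2·P(H₂)) = 1.59 × 10^-5.
E = E° − (0.0592/2) log Q = 0.80 − (0.0592/2)(-4.797) = 0.942 V.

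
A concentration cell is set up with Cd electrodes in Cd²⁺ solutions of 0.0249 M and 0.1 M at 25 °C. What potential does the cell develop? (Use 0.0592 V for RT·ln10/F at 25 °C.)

Both half-cells are Cd²⁺/Cd, so E°_cell = 0. The concentrated side is the cathode; the cell reaction moves Cd²⁺ from high to low concentration with n = 2.
Q = [Cd²⁺]_dilute/[Cd²⁺]_conc = 0.0249/0.1 = 0.249.
E = 0 − (0.0592/2) log Q = −(0.0592/2)(-0.604) = 0.0179 V.

0.018 V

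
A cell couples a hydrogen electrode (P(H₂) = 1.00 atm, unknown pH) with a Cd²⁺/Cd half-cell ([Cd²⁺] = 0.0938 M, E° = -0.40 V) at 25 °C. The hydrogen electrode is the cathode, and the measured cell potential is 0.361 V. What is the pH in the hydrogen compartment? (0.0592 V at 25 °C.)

E°_cell = 0.40 V and n = 2.
log Q = n(E° − E)/0.0592 = 2×(0.40 − 0.361)/0.0592 = 1.318.
With Q = [Cd²⁺]·P(H₂) / [H⁺]^2, solving for [H⁺] gives log[H⁺] = -1.173, so pH = 1.17.

pH = 1.17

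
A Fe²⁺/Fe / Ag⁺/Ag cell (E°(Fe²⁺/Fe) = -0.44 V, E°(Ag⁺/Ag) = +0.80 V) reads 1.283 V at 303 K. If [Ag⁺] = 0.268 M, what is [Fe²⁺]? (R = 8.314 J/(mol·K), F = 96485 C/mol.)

From the Nernst equation, ln Q = nF(E° − E)/RT = 2×96485×(1.24 − 1.283)/(8.314×303) = -3.294, so Q = 0.0371.
With Q = [Fe²⁺]/[Ag⁺]^2 and the known concentrations, [Fe²⁺] in the numerator gives [Fe²⁺] = 0.0027 M.

0.0027 M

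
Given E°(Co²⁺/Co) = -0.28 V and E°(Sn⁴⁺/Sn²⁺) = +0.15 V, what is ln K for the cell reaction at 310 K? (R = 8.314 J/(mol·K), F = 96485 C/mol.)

ln K = 32.2

E°_cell = +0.15 − (-0.28) = 0.43 V, with n = 2 electrons transferred.
At equilibrium E = 0, so the Nernst equation gives ln K = nFE°/RT = (2)(96485)(0.43)/((8.314)(310)) = 32.19.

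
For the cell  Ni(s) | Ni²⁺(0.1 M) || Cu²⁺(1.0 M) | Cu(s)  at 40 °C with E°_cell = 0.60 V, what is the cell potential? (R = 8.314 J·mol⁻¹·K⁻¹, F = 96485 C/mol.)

0.631 V

Balancing electrons gives n = 2; the reaction quotient is Q = [Ni²⁺]/[Cu²⁺] = 0.100.
E = E° − (RT/nF) ln Q = 0.60 − (8.314×313)/(2×96485) × (-2.303) = 0.600 + 0.031 = 0.631 V.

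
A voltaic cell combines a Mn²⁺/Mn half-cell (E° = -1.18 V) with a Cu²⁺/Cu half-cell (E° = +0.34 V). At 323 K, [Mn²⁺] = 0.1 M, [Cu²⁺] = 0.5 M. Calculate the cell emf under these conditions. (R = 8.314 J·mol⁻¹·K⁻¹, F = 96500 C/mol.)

1.54 V

The Cu²⁺/Cu couple has the higher reduction potential and acts as the cathode, so E°_cell = +0.34 − (-1.18) = 1.52 V.
Balancing electrons gives n = 2; the reaction quotient is Q = [Mn²⁺]/[Cu²⁺] = 0.200.
E = E° − (RT/nF) ln Q = 1.52 − (8.314×323)/(2×96500) × (-1.609) = 1.520 + 0.022 = 1.542 V.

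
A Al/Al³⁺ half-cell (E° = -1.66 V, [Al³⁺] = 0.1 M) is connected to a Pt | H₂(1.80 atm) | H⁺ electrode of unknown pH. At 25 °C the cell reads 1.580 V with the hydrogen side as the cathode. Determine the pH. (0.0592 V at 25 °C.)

pH = 1.56

E°_cell = 1.66 V and n = 6.
log Q = n(E° − E)/0.0592 = 6×(1.66 − 1.580)/0.0592 = 8.108.
With Q = [Al³⁺]^2·P(H₂)^3 / [H⁺]^6, solving for [H⁺] gives log[H⁺] = -1.557, so pH = 1.56.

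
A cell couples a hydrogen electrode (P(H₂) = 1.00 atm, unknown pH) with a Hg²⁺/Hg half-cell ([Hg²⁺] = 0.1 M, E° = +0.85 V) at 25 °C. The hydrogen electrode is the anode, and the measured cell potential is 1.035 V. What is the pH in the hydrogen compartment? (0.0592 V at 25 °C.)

pH = 3.62

E°_cell = 0.85 V and n = 2.
log Q = n(E° − E)/0.0592 = 2×(0.85 − 1.035)/0.0592 = -6.250.
With Q = [H⁺]^2 / ([Hg²⁺]·P(H₂)), solving for [H⁺] gives log[H⁺] = -3.625, so pH = 3.62.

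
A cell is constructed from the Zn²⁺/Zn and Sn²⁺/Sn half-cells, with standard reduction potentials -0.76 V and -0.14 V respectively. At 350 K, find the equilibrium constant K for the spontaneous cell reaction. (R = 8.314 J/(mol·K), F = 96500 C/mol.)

E°_cell = -0.14 − (-0.76) = 0.62 V, with n = 2 electrons transferred.
At equilibrium E = 0, so the Nernst equation gives ln K = nFE°/RT = (2)(96500)(0.62)/((8.314)(350)) = 41.12.
K = e^41.12 = 7.2 × 10^17.

7.2 × 10^17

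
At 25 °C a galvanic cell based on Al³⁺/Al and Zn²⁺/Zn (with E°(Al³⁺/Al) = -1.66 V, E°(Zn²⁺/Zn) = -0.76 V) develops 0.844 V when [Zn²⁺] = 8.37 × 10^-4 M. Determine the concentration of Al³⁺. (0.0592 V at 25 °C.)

0.017 M

From the Nernst equation, log Q = n(E° − E)/0.0592 = 6(0.90 − 0.844)/0.0592 = 5.676, so Q = 4.74 × 10^5.
With Q = [Al³⁺]^2/[Zn²⁺]^3 and the known concentrations, [Al³⁺]^2 in the numerator gives [Al³⁺] = 0.017 M.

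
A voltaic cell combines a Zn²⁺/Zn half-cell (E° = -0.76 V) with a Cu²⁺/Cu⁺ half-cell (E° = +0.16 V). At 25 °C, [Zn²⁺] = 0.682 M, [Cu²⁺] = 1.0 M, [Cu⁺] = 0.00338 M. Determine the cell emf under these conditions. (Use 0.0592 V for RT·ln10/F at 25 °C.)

The Cu²⁺/Cu⁺ couple has the higher reduction potential and acts as the cathode, so E°_cell = +0.16 − (-0.76) = 0.92 V.
Balancing electrons gives n = 2; the reaction quotient is Q = [Zn²⁺]·[Cu⁺]^2/[Cu²⁺]^2 = 7.79 × 10^-6.
At 25 °C, E = E° − (0.0592/n) log Q = 0.92 − (0.0592/2)(-5.108) = 0.920 + 0.151 = 1.071 V.

1.07 V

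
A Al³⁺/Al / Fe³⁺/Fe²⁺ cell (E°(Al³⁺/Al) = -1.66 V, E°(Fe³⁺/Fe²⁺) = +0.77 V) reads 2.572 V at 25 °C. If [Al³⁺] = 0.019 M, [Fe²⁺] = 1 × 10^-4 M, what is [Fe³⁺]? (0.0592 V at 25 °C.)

0.0067 M

From the Nernst equation, log Q = n(E° − E)/0.0592 = 3(2.43 − 2.572)/0.0592 = -7.196, so Q = 6.37 × 10^-8.
With Q = [Al³⁺]·[Fe²⁺]^3/[Fe³⁺]^3 and the known concentrations, [Fe³⁺]^3 in the denominator gives [Fe³⁺] = 0.0067 M.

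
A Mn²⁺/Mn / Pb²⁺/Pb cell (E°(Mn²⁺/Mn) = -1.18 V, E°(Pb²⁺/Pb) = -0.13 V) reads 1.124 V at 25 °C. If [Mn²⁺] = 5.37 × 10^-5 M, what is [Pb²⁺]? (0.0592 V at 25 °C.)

From the Nernst equation, log Q = n(E° − E)/0.0592 = 2(1.05 − 1.124)/0.0592 = -2.500, so Q = 0.00316.
With Q = [Mn²⁺]/[Pb²⁺] and the known concentrations, [Pb²⁺] in the denominator gives [Pb²⁺] = 0.017 M.

0.017 M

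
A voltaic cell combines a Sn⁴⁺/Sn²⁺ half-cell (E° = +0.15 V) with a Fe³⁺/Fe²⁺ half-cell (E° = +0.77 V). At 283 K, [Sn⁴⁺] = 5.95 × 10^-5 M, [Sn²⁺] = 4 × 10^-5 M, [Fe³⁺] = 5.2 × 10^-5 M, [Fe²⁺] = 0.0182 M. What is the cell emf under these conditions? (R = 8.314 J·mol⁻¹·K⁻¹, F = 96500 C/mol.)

0.472 V

The Fe³⁺/Fe²⁺ couple has the higher reduction potential and acts as the cathode, so E°_cell = +0.77 − (+0.15) = 0.62 V.
Balancing electrons gives n = 2; the reaction quotient is Q = [Sn⁴⁺]·[Fe²⁺]^2/([Sn²⁺]·[Fe³⁺]^2) = 1.82 × 10^5.
E = E° − (RT/nF) ln Q = 0.62 − (8.314×283)/(2×96500) × (12.113) = 0.620 − 0.148 = 0.472 V.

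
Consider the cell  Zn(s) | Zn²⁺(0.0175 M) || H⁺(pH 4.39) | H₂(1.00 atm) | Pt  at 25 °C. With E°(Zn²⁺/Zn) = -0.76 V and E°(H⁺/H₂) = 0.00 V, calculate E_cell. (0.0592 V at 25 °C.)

0.55 V

The hydrogen couple is the cathode, so E°_cell = 0.76 V; n = 2.
[H⁺] = 10^(−4.39) = 4.1 × 10^-5 M, and Q = [Zn²⁺]·P(H₂) / [H⁺]^2 = 1.05 × 10^7.
E = E° − (0.0592/2) log Q = 0.76 − (0.0592/2)(7.023) = 0.552 V.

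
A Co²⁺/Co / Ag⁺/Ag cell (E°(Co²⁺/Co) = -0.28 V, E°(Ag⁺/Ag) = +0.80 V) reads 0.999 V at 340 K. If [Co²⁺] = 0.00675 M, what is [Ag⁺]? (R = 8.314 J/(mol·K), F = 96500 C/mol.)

From the Nernst equation, ln Q = nF(E° − E)/RT = 2×96500×(1.08 − 0.999)/(8.314×340) = 5.530, so Q = 252.
With Q = [Co²⁺]/[Ag⁺]^2 and the known concentrations, [Ag⁺]^2 in the denominator gives [Ag⁺] = 0.0052 M.

0.0052 M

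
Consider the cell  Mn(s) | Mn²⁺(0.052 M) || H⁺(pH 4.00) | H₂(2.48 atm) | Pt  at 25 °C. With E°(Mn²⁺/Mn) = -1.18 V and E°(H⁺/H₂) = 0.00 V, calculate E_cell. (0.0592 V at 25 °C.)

0.97 V

The hydrogen couple is the cathode, so E°_cell = 1.18 V; n = 2.
[H⁺] = 10^(−4.00) = 1 × 10^-4 M, and Q = [Mn²⁺]·P(H₂) / [H⁺]^2 = 1.29 × 10^7.
E = E° − (0.0592/2) log Q = 1.18 − (0.0592/2)(7.110) = 0.970 V.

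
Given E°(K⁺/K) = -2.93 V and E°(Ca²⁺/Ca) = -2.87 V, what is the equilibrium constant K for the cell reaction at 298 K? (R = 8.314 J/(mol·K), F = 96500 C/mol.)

110

E°_cell = -2.87 − (-2.93) = 0.06 V, with n = 2 electrons transferred.
At equilibrium E = 0, so the Nernst equation gives ln K = nFE°/RT = (2)(96500)(0.06)/((8.314)(298)) = 4.67.
K = e^4.67 = 110.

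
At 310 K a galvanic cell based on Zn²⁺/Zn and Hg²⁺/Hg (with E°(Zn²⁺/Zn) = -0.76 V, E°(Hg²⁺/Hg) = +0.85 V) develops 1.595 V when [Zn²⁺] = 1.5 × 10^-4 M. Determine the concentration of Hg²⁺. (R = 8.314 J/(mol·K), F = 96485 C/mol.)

From the Nernst equation, ln Q = nF(E° − E)/RT = 2×96485×(1.61 − 1.595)/(8.314×310) = 1.123, so Q = 3.07.
With Q = [Zn²⁺]/[Hg²⁺] and the known concentrations, [Hg²⁺] in the denominator gives [Hg²⁺] = 4.9 × 10^-5 M.

4.9 × 10^-5 M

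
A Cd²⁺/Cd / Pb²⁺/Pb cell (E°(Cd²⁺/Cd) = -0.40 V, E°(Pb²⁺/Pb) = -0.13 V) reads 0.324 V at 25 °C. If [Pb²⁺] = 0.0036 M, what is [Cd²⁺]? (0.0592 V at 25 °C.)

From the Nernst equation, log Q = n(E° − E)/0.0592 = 2(0.27 − 0.324)/0.0592 = -1.824, so Q = 0.0150.
With Q = [Cd²⁺]/[Pb²⁺] and the known concentrations, [Cd²⁺] in the numerator gives [Cd²⁺] = 5.4 × 10^-5 M.

5.4 × 10^-5 M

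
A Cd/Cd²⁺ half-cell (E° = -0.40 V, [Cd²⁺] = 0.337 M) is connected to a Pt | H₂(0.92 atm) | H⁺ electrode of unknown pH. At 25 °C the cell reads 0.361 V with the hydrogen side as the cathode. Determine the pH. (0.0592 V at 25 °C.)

pH = 0.91

E°_cell = 0.40 V and n = 2.
log Q = n(E° − E)/0.0592 = 2×(0.40 − 0.361)/0.0592 = 1.318.
With Q = [Cd²⁺]·P(H₂) / [H⁺]^2, solving for [H⁺] gives log[H⁺] = -0.913, so pH = 0.91.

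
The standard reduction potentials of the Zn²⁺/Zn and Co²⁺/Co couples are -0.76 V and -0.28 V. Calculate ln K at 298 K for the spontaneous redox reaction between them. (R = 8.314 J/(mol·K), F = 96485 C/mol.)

E°_cell = -0.28 − (-0.76) = 0.48 V, with n = 2 electrons transferred.
At equilibrium E = 0, so the Nernst equation gives ln K = nFE°/RT = (2)(96485)(0.48)/((8.314)(298)) = 37.39.

ln K = 37.4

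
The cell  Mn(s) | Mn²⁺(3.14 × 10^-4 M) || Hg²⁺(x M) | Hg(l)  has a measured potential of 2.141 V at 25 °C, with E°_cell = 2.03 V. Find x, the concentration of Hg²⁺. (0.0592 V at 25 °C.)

From the Nernst equation, log Q = n(E° − E)/0.0592 = 2(2.03 − 2.141)/0.0592 = -3.750, so Q = 1.78 × 10^-4.
With Q = [Mn²⁺]/[Hg²⁺] and the known concentrations, [Hg²⁺] in the denominator gives [Hg²⁺] = 1.8 M.

1.8 M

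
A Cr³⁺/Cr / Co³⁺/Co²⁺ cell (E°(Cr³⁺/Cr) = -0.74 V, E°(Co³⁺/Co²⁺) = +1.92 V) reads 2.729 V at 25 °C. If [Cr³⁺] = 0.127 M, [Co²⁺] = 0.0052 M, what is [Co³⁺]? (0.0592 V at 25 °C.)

From the Nernst equation, log Q = n(E° − E)/0.0592 = 3(2.66 − 2.729)/0.0592 = -3.497, so Q = 3.19 × 10^-4.
With Q = [Cr³⁺]·[Co²⁺]^3/[Co³⁺]^3 and the known concentrations, [Co³⁺]^3 in the denominator gives [Co³⁺] = 0.038 M.

0.038 M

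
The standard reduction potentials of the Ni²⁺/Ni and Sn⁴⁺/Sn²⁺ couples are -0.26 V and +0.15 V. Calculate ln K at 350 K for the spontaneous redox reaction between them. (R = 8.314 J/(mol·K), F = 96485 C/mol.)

ln K = 27.2

E°_cell = +0.15 − (-0.26) = 0.41 V, with n = 2 electrons transferred.
At equilibrium E = 0, so the Nernst equation gives ln K = nFE°/RT = (2)(96485)(0.41)/((8.314)(350)) = 27.19.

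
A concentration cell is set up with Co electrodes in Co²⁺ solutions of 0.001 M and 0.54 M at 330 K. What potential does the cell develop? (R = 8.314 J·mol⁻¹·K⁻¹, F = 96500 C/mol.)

Both half-cells are Co²⁺/Co, so E°_cell = 0. The concentrated side is the cathode; the cell reaction moves Co²⁺ from high to low concentration with n = 2.
Q = [Co²⁺]_dilute/[Co²⁺]_conc = 0.001/0.54 = 0.00185.
E = 0 − (RT/nF) ln Q = −((8.314×330)/(2×96500))(-6.292) = 0.0894 V.

0.089 V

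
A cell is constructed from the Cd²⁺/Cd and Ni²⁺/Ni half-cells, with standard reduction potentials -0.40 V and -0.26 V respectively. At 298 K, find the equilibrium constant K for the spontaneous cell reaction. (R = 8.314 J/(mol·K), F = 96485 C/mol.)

5.4 × 10^4

E°_cell = -0.26 − (-0.40) = 0.14 V, with n = 2 electrons transferred.
At equilibrium E = 0, so the Nernst equation gives ln K = nFE°/RT = (2)(96485)(0.14)/((8.314)(298)) = 10.90.
K = e^10.90 = 5.4 × 10^4.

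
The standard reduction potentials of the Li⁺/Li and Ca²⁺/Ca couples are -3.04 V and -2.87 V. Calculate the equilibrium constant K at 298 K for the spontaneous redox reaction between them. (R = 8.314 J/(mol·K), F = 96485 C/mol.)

E°_cell = -2.87 − (-3.04) = 0.17 V, with n = 2 electrons transferred.
At equilibrium E = 0, so the Nernst equation gives ln K = nFE°/RT = (2)(96485)(0.17)/((8.314)(298)) = 13.24.
K = e^13.24 = 5.6 × 10^5.

5.6 × 10^5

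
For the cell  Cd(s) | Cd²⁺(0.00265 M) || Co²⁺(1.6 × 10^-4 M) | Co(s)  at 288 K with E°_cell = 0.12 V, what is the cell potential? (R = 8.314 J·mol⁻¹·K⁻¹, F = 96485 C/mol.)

Balancing electrons gives n = 2; the reaction quotient is Q = [Cd²⁺]/[Co²⁺] = 16.6.
E = E° − (RT/nF) ln Q = 0.12 − (8.314×288)/(2×96485) × (2.807) = 0.120 − 0.035 = 0.085 V.

0.085 V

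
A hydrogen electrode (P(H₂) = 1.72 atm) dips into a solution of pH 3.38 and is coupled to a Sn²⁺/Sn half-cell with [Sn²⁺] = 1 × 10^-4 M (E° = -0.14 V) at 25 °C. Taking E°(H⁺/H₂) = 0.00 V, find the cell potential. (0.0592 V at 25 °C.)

The hydrogen couple is the cathode, so E°_cell = 0.14 V; n = 2.
[H⁺] = 10^(−3.38) = 4.2 × 10^-4 M, and Q = [Sn²⁺]·P(H₂) / [H⁺]^2 = 990.
E = E° − (0.0592/2) log Q = 0.14 − (0.0592/2)(2.996) = 0.051 V.

0.051 V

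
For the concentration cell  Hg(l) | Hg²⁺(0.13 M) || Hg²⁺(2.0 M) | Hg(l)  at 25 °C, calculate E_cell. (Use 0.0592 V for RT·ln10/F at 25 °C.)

Both half-cells are Hg²⁺/Hg, so E°_cell = 0. The concentrated side is the cathode; the cell reaction moves Hg²⁺ from high to low concentration with n = 2.
Q = [Hg²⁺]_dilute/[Hg²⁺]_conc = 0.13/2.0 = 0.0650.
E = 0 − (0.0592/2) log Q = −(0.0592/2)(-1.187) = 0.0351 V.

0.035 V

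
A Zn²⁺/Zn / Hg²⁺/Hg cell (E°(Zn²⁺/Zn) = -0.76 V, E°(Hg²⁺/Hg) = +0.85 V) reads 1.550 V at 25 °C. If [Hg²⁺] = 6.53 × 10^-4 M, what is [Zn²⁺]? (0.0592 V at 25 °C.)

From the Nernst equation, log Q = n(E° − E)/0.0592 = 2(1.61 − 1.550)/0.0592 = 2.027, so Q = 106.
With Q = [Zn²⁺]/[Hg²⁺] and the known concentrations, [Zn²⁺] in the numerator gives [Zn²⁺] = 0.069 M.

0.069 M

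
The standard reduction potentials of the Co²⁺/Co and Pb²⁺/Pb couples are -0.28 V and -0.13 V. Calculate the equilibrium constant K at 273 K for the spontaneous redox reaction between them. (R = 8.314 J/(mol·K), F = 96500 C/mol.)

E°_cell = -0.13 − (-0.28) = 0.15 V, with n = 2 electrons transferred.
At equilibrium E = 0, so the Nernst equation gives ln K = nFE°/RT = (2)(96500)(0.15)/((8.314)(273)) = 12.75.
K = e^12.75 = 3.5 × 10^5.

3.5 × 10^5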